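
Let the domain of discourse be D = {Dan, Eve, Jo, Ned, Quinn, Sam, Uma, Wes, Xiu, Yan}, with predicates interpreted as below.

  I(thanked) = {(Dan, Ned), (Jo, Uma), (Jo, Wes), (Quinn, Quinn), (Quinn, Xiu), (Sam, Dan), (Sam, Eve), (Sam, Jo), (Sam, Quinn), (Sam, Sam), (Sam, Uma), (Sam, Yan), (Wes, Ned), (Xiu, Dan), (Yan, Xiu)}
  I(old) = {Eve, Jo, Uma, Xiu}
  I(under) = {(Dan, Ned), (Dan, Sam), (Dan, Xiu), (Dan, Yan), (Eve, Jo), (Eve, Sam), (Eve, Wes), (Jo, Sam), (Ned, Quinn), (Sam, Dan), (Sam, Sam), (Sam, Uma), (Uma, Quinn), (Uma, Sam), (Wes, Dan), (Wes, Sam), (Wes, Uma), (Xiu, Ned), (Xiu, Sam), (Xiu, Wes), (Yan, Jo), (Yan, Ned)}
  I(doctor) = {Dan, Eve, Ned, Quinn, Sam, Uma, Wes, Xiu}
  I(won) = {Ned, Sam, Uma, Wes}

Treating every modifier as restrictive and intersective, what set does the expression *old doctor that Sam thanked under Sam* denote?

{Eve, Uma}

⟦that Sam thanked⟧ = {x : ⟨Sam, x⟩ ∈ ⟦thanked⟧} = {Dan, Eve, Jo, Quinn, Sam, Uma, Yan}
⟦under Sam⟧ = {x : ⟨x, Sam⟩ ∈ ⟦under⟧} = {Dan, Eve, Jo, Sam, Uma, Wes, Xiu}
⟦doctor⟧ = {Dan, Eve, Ned, Quinn, Sam, Uma, Wes, Xiu}
… ∩ ⟦that Sam thanked⟧ = {Dan, Eve, Ned, Quinn, Sam, Uma, Wes, Xiu} ∩ {Dan, Eve, Jo, Quinn, Sam, Uma, Yan} = {Dan, Eve, Quinn, Sam, Uma}
… ∩ ⟦under Sam⟧ = {Dan, Eve, Quinn, Sam, Uma} ∩ {Dan, Eve, Jo, Sam, Uma, Wes, Xiu} = {Dan, Eve, Sam, Uma}
… ∩ ⟦old⟧ = {Dan, Eve, Sam, Uma} ∩ {Eve, Jo, Uma, Xiu} = {Eve, Uma}
So ⟦old doctor that Sam thanked under Sam⟧ = {Eve, Uma}.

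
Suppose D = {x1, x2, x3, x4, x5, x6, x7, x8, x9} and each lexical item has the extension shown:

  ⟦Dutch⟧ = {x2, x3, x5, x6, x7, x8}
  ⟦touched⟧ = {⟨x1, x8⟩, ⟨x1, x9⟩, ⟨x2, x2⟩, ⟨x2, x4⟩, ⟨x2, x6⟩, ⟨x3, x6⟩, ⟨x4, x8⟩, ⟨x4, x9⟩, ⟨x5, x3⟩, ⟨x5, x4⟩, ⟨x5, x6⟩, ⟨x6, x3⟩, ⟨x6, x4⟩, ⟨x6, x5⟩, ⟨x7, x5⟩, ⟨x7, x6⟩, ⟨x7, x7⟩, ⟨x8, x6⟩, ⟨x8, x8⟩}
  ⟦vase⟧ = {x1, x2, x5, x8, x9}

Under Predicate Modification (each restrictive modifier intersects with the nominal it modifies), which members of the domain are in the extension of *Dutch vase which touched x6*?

{x2, x5, x8}

⟦which touched x6⟧ = {x : ⟨x, x6⟩ ∈ ⟦touched⟧} = {x2, x3, x5, x7, x8}
⟦vase⟧ = {x1, x2, x5, x8, x9}
… ∩ ⟦which touched x6⟧ = {x1, x2, x5, x8, x9} ∩ {x2, x3, x5, x7, x8} = {x2, x5, x8}
… ∩ ⟦Dutch⟧ = {x2, x5, x8} ∩ {x2, x3, x5, x6, x7, x8} = {x2, x5, x8}
So ⟦Dutch vase which touched x6⟧ = {x2, x5, x8}.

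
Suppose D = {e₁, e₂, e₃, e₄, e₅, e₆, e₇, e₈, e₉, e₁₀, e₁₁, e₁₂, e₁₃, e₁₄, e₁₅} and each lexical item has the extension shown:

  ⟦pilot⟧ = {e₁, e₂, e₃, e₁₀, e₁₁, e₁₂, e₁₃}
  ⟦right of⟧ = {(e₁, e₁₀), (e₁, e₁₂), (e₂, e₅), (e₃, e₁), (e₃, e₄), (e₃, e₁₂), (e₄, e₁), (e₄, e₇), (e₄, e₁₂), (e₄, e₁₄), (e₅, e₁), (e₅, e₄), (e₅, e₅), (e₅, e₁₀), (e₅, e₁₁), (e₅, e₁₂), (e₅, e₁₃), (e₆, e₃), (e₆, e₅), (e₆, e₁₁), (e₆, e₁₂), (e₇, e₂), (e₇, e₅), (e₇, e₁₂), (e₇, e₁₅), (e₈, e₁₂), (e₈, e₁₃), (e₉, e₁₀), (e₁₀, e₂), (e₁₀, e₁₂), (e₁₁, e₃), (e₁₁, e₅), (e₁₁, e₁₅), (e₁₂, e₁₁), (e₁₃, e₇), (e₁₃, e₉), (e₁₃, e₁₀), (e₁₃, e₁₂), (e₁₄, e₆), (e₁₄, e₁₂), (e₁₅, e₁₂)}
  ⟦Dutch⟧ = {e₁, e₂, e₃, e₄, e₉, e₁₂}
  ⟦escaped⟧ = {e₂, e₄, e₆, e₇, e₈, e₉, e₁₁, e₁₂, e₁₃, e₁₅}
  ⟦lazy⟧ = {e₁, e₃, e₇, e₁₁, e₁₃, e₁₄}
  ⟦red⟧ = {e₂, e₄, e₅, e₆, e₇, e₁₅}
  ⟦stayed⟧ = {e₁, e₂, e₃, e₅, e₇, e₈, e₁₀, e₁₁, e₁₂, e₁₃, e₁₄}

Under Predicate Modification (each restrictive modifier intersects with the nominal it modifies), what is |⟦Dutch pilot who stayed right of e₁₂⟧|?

2

⟦who stayed⟧ = ⟦stayed⟧ = {e₁, e₂, e₃, e₅, e₇, e₈, e₁₀, e₁₁, e₁₂, e₁₃, e₁₄}
⟦right of e₁₂⟧ = {x : ⟨x, e₁₂⟩ ∈ ⟦right of⟧} = {e₁, e₃, e₄, e₅, e₆, e₇, e₈, e₁₀, e₁₃, e₁₄, e₁₅}
⟦pilot⟧ = {e₁, e₂, e₃, e₁₀, e₁₁, e₁₂, e₁₃}
… ∩ ⟦who stayed⟧ = {e₁, e₂, e₃, e₁₀, e₁₁, e₁₂, e₁₃} ∩ {e₁, e₂, e₃, e₅, e₇, e₈, e₁₀, e₁₁, e₁₂, e₁₃, e₁₄} = {e₁, e₂, e₃, e₁₀, e₁₁, e₁₂, e₁₃}
… ∩ ⟦right of e₁₂⟧ = {e₁, e₂, e₃, e₁₀, e₁₁, e₁₂, e₁₃} ∩ {e₁, e₃, e₄, e₅, e₆, e₇, e₈, e₁₀, e₁₃, e₁₄, e₁₅} = {e₁, e₃, e₁₀, e₁₃}
… ∩ ⟦Dutch⟧ = {e₁, e₃, e₁₀, e₁₃} ∩ {e₁, e₂, e₃, e₄, e₉, e₁₂} = {e₁, e₃}
⟦Dutch pilot who stayed right of e₁₂⟧ = {e₁, e₃}, so the cardinality is 2.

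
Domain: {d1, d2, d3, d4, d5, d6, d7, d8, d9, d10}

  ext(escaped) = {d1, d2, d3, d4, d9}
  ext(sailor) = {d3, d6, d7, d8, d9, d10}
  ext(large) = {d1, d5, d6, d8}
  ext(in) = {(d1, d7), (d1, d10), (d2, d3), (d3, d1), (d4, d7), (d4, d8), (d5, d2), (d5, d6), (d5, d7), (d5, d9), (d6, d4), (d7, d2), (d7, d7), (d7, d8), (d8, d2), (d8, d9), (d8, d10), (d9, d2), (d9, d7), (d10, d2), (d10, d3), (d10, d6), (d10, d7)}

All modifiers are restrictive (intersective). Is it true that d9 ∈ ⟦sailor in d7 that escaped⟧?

⟦in d7⟧ = {x : ⟨x, d7⟩ ∈ ⟦in⟧} = {d1, d4, d5, d7, d9, d10}
⟦that escaped⟧ = ⟦escaped⟧ = {d1, d2, d3, d4, d9}
⟦sailor⟧ = {d3, d6, d7, d8, d9, d10}
… ∩ ⟦in d7⟧ = {d3, d6, d7, d8, d9, d10} ∩ {d1, d4, d5, d7, d9, d10} = {d7, d9, d10}
… ∩ ⟦that escaped⟧ = {d7, d9, d10} ∩ {d1, d2, d3, d4, d9} = {d9}
⟦sailor in d7 that escaped⟧ = {d9}; d9 ∈ this set.

yes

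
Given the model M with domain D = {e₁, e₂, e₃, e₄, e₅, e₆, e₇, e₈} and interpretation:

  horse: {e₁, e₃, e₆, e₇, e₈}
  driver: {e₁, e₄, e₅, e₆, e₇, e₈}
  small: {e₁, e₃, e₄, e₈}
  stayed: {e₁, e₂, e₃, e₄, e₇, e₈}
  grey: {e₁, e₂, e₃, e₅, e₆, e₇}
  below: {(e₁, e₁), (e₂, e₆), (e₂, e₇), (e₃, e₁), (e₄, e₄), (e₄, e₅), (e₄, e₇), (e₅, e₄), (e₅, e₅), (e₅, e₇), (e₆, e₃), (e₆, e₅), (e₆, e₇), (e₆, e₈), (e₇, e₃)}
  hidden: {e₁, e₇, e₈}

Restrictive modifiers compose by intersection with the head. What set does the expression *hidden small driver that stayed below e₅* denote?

⟦that stayed⟧ = ⟦stayed⟧ = {e₁, e₂, e₃, e₄, e₇, e₈}
⟦below e₅⟧ = {x : ⟨x, e₅⟩ ∈ ⟦below⟧} = {e₄, e₅, e₆}
⟦driver⟧ = {e₁, e₄, e₅, e₆, e₇, e₈}
… ∩ ⟦that stayed⟧ = {e₁, e₄, e₅, e₆, e₇, e₈} ∩ {e₁, e₂, e₃, e₄, e₇, e₈} = {e₁, e₄, e₇, e₈}
… ∩ ⟦below e₅⟧ = {e₁, e₄, e₇, e₈} ∩ {e₄, e₅, e₆} = {e₄}
… ∩ ⟦hidden⟧ = {e₄} ∩ {e₁, e₇, e₈} = ∅
… ∩ ⟦small⟧ = ∅ ∩ {e₁, e₃, e₄, e₈} = ∅
So ⟦hidden small driver that stayed below e₅⟧ = { }.

{ }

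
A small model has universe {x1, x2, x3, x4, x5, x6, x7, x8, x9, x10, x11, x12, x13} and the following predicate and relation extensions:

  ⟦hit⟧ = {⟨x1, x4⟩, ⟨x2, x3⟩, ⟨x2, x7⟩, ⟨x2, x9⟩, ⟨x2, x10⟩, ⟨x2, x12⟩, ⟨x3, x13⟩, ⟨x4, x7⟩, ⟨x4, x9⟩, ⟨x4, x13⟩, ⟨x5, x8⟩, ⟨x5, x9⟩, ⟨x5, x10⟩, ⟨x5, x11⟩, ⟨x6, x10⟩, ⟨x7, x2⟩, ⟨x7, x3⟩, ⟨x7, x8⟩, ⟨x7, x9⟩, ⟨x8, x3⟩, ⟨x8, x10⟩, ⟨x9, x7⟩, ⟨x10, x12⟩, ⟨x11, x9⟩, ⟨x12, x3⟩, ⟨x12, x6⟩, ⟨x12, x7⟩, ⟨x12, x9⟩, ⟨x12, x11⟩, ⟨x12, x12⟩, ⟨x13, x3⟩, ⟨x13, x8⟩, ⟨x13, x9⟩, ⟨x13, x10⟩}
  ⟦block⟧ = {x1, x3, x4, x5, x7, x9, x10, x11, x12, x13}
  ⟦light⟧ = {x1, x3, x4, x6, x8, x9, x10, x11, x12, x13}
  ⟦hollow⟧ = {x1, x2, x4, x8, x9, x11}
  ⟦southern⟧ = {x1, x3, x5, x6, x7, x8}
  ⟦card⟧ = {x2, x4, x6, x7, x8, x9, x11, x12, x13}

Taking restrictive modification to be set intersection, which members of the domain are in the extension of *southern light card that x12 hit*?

⟦that x12 hit⟧ = {x : ⟨x12, x⟩ ∈ ⟦hit⟧} = {x3, x6, x7, x9, x11, x12}
⟦card⟧ = {x2, x4, x6, x7, x8, x9, x11, x12, x13}
… ∩ ⟦that x12 hit⟧ = {x2, x4, x6, x7, x8, x9, x11, x12, x13} ∩ {x3, x6, x7, x9, x11, x12} = {x6, x7, x9, x11, x12}
… ∩ ⟦southern⟧ = {x6, x7, x9, x11, x12} ∩ {x1, x3, x5, x6, x7, x8} = {x6, x7}
… ∩ ⟦light⟧ = {x6, x7} ∩ {x1, x3, x4, x6, x8, x9, x10, x11, x12, x13} = {x6}
So ⟦southern light card that x12 hit⟧ = {x6}.

{x6}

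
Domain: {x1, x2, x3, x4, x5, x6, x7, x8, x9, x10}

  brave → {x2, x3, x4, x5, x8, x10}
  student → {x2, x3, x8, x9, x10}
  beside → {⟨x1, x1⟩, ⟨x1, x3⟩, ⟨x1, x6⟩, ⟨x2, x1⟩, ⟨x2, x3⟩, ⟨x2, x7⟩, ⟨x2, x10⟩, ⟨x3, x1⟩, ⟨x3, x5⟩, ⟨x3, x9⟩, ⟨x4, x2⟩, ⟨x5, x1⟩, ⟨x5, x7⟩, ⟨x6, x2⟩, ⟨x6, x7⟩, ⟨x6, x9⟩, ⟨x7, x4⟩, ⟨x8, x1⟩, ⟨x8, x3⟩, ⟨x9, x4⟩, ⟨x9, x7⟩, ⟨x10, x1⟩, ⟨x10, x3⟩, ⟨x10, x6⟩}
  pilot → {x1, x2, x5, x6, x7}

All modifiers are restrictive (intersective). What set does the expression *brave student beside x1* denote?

{x2, x3, x8, x10}

⟦beside x1⟧ = {x : ⟨x, x1⟩ ∈ ⟦beside⟧} = {x1, x2, x3, x5, x8, x10}
⟦student⟧ = {x2, x3, x8, x9, x10}
… ∩ ⟦beside x1⟧ = {x2, x3, x8, x9, x10} ∩ {x1, x2, x3, x5, x8, x10} = {x2, x3, x8, x10}
… ∩ ⟦brave⟧ = {x2, x3, x8, x10} ∩ {x2, x3, x4, x5, x8, x10} = {x2, x3, x8, x10}
So ⟦brave student beside x1⟧ = {x2, x3, x8, x10}.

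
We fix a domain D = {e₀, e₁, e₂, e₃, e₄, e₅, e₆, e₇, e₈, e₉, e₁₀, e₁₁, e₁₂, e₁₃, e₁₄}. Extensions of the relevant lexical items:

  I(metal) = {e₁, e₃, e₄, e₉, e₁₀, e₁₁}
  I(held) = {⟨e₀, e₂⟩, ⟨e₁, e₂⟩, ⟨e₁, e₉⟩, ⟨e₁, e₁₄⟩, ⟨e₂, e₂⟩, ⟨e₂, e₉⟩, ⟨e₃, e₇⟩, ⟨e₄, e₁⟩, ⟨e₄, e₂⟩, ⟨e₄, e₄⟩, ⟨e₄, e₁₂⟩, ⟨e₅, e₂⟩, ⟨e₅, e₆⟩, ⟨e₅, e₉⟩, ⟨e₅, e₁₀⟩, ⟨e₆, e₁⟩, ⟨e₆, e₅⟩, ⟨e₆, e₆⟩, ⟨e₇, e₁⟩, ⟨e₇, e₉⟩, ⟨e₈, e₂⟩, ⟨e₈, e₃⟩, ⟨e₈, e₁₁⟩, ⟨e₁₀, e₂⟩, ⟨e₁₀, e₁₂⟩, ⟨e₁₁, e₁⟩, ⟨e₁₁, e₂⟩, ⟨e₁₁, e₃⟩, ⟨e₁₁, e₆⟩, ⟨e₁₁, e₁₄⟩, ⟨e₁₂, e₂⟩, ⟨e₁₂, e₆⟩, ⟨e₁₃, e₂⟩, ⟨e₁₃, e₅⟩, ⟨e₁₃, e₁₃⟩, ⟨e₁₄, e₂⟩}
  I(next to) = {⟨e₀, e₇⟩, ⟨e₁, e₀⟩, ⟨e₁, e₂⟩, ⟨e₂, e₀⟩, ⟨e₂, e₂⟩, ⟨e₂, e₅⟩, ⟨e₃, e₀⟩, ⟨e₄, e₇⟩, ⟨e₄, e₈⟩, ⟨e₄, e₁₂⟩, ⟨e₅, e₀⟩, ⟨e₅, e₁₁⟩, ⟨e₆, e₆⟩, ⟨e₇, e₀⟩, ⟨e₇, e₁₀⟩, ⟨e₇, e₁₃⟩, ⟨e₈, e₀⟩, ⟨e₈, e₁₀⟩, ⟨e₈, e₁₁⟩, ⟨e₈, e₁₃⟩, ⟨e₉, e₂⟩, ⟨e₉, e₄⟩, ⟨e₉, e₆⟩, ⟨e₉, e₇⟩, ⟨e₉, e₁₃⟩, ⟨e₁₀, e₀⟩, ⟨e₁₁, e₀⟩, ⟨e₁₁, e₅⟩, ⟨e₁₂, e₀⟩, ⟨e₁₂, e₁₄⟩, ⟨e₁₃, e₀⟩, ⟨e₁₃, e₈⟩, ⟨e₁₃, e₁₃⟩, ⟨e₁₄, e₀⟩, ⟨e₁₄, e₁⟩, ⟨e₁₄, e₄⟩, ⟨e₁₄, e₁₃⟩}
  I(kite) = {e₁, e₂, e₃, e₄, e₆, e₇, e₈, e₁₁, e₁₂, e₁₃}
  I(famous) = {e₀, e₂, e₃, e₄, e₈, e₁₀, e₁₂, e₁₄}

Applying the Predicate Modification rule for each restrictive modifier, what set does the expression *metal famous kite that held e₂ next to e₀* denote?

⟦that held e₂⟧ = {x : ⟨x, e₂⟩ ∈ ⟦held⟧} = {e₀, e₁, e₂, e₄, e₅, e₈, e₁₀, e₁₁, e₁₂, e₁₃, e₁₄}
⟦next to e₀⟧ = {x : ⟨x, e₀⟩ ∈ ⟦next to⟧} = {e₁, e₂, e₃, e₅, e₇, e₈, e₁₀, e₁₁, e₁₂, e₁₃, e₁₄}
⟦kite⟧ = {e₁, e₂, e₃, e₄, e₆, e₇, e₈, e₁₁, e₁₂, e₁₃}
… ∩ ⟦that held e₂⟧ = {e₁, e₂, e₃, e₄, e₆, e₇, e₈, e₁₁, e₁₂, e₁₃} ∩ {e₀, e₁, e₂, e₄, e₅, e₈, e₁₀, e₁₁, e₁₂, e₁₃, e₁₄} = {e₁, e₂, e₄, e₈, e₁₁, e₁₂, e₁₃}
… ∩ ⟦next to e₀⟧ = {e₁, e₂, e₄, e₈, e₁₁, e₁₂, e₁₃} ∩ {e₁, e₂, e₃, e₅, e₇, e₈, e₁₀, e₁₁, e₁₂, e₁₃, e₁₄} = {e₁, e₂, e₈, e₁₁, e₁₂, e₁₃}
… ∩ ⟦metal⟧ = {e₁, e₂, e₈, e₁₁, e₁₂, e₁₃} ∩ {e₁, e₃, e₄, e₉, e₁₀, e₁₁} = {e₁, e₁₁}
… ∩ ⟦famous⟧ = {e₁, e₁₁} ∩ {e₀, e₂, e₃, e₄, e₈, e₁₀, e₁₂, e₁₄} = ∅
So ⟦metal famous kite that held e₂ next to e₀⟧ = {}.

{}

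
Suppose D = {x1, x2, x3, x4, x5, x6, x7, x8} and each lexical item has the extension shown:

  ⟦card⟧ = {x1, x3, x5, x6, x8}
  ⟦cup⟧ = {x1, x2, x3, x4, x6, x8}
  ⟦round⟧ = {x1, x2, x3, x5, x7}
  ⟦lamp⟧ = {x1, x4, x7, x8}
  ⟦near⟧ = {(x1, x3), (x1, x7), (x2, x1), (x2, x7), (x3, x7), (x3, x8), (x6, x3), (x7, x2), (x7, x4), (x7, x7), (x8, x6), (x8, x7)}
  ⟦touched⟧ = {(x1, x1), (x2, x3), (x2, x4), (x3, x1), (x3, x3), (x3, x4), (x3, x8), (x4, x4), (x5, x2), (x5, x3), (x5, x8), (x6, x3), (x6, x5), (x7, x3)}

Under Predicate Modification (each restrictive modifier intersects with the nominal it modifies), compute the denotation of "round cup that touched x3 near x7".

{x2, x3}

⟦that touched x3⟧ = {x : ⟨x, x3⟩ ∈ ⟦touched⟧} = {x2, x3, x5, x6, x7}
⟦near x7⟧ = {x : ⟨x, x7⟩ ∈ ⟦near⟧} = {x1, x2, x3, x7, x8}
⟦cup⟧ = {x1, x2, x3, x4, x6, x8}
… ∩ ⟦that touched x3⟧ = {x1, x2, x3, x4, x6, x8} ∩ {x2, x3, x5, x6, x7} = {x2, x3, x6}
… ∩ ⟦near x7⟧ = {x2, x3, x6} ∩ {x1, x2, x3, x7, x8} = {x2, x3}
… ∩ ⟦round⟧ = {x2, x3} ∩ {x1, x2, x3, x5, x7} = {x2, x3}
So ⟦round cup that touched x3 near x7⟧ = {x2, x3}.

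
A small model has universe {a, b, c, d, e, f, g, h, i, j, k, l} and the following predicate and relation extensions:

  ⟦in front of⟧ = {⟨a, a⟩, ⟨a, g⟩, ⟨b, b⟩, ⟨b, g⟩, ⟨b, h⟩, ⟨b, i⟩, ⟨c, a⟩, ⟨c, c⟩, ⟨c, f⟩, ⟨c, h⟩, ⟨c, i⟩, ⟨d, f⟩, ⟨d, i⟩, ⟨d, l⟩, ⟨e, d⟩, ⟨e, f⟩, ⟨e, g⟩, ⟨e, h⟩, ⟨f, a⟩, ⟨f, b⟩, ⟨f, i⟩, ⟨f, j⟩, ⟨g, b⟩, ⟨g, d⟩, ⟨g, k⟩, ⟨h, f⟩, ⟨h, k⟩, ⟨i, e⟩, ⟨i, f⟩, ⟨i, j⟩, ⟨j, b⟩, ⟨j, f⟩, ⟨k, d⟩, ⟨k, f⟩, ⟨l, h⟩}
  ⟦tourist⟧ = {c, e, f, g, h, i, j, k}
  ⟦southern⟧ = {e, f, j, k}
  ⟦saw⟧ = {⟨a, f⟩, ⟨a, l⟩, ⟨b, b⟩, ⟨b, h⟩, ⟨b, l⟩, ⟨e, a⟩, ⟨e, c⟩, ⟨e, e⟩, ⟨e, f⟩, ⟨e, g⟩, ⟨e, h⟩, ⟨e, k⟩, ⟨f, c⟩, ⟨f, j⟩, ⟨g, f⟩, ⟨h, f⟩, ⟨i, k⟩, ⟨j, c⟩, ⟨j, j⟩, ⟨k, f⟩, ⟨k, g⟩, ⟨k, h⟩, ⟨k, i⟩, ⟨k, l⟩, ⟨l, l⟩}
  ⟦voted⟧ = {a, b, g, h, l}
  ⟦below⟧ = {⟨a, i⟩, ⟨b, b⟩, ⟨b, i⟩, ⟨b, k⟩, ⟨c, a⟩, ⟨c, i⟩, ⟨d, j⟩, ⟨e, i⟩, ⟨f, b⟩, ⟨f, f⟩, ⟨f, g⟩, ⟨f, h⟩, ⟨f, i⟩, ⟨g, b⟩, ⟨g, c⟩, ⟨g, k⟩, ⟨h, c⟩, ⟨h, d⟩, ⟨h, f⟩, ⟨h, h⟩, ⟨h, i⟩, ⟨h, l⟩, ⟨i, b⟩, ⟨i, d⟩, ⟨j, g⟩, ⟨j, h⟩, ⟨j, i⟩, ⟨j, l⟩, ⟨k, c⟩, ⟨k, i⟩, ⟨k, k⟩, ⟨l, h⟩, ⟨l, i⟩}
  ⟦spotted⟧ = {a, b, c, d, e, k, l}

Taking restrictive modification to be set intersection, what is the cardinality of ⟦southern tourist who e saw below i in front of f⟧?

2

⟦who e saw⟧ = {x : ⟨e, x⟩ ∈ ⟦saw⟧} = {a, c, e, f, g, h, k}
⟦below i⟧ = {x : ⟨x, i⟩ ∈ ⟦below⟧} = {a, b, c, e, f, h, j, k, l}
⟦in front of f⟧ = {x : ⟨x, f⟩ ∈ ⟦in front of⟧} = {c, d, e, h, i, j, k}
⟦tourist⟧ = {c, e, f, g, h, i, j, k}
… ∩ ⟦who e saw⟧ = {c, e, f, g, h, i, j, k} ∩ {a, c, e, f, g, h, k} = {c, e, f, g, h, k}
… ∩ ⟦below i⟧ = {c, e, f, g, h, k} ∩ {a, b, c, e, f, h, j, k, l} = {c, e, f, h, k}
… ∩ ⟦in front of f⟧ = {c, e, f, h, k} ∩ {c, d, e, h, i, j, k} = {c, e, h, k}
… ∩ ⟦southern⟧ = {c, e, h, k} ∩ {e, f, j, k} = {e, k}
⟦southern tourist who e saw below i in front of f⟧ = {e, k}, so the cardinality is 2.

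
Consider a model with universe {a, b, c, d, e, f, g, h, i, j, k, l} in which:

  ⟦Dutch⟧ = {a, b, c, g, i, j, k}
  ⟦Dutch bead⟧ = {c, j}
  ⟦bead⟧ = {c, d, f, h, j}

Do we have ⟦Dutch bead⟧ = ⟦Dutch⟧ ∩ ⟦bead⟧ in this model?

⟦Dutch⟧ ∩ ⟦bead⟧ = {a, b, c, g, i, j, k} ∩ {c, d, f, h, j} = {c, j}
Observed ⟦Dutch bead⟧ = {c, j}.
These coincide, so the modifier is intersective here.

yes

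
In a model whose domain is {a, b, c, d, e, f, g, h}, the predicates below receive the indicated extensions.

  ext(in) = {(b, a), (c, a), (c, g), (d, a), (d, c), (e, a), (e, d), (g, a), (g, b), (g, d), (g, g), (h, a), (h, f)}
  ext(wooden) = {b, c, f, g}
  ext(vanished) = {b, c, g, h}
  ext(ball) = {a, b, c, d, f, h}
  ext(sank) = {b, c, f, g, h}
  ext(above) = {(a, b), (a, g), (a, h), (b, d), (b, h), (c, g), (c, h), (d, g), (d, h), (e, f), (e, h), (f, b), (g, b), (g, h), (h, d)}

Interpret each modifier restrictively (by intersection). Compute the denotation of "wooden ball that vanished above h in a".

{b, c}

⟦that vanished⟧ = ⟦vanished⟧ = {b, c, g, h}
⟦above h⟧ = {x : ⟨x, h⟩ ∈ ⟦above⟧} = {a, b, c, d, e, g}
⟦in a⟧ = {x : ⟨x, a⟩ ∈ ⟦in⟧} = {b, c, d, e, g, h}
⟦ball⟧ = {a, b, c, d, f, h}
… ∩ ⟦that vanished⟧ = {a, b, c, d, f, h} ∩ {b, c, g, h} = {b, c, h}
… ∩ ⟦above h⟧ = {b, c, h} ∩ {a, b, c, d, e, g} = {b, c}
… ∩ ⟦in a⟧ = {b, c} ∩ {b, c, d, e, g, h} = {b, c}
… ∩ ⟦wooden⟧ = {b, c} ∩ {b, c, f, g} = {b, c}
So ⟦wooden ball that vanished above h in a⟧ = {b, c}.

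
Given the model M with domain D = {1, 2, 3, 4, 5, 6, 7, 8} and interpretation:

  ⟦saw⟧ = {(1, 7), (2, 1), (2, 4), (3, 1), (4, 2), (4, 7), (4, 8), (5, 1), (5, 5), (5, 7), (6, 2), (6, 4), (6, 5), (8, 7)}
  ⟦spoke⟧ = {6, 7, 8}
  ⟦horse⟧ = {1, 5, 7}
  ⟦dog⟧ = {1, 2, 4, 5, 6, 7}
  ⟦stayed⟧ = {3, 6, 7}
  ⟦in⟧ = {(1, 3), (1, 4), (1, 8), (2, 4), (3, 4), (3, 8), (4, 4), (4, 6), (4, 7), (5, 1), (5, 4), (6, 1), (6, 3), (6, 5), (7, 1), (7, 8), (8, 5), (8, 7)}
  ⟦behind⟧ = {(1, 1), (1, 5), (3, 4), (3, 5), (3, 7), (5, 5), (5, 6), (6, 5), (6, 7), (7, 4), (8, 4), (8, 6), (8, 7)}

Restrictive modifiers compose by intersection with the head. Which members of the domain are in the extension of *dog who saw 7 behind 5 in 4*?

⟦who saw 7⟧ = {x : ⟨x, 7⟩ ∈ ⟦saw⟧} = {1, 4, 5, 8}
⟦behind 5⟧ = {x : ⟨x, 5⟩ ∈ ⟦behind⟧} = {1, 3, 5, 6}
⟦in 4⟧ = {x : ⟨x, 4⟩ ∈ ⟦in⟧} = {1, 2, 3, 4, 5}
⟦dog⟧ = {1, 2, 4, 5, 6, 7}
… ∩ ⟦who saw 7⟧ = {1, 2, 4, 5, 6, 7} ∩ {1, 4, 5, 8} = {1, 4, 5}
… ∩ ⟦behind 5⟧ = {1, 4, 5} ∩ {1, 3, 5, 6} = {1, 5}
… ∩ ⟦in 4⟧ = {1, 5} ∩ {1, 2, 3, 4, 5} = {1, 5}
So ⟦dog who saw 7 behind 5 in 4⟧ = {1, 5}.

{1, 5}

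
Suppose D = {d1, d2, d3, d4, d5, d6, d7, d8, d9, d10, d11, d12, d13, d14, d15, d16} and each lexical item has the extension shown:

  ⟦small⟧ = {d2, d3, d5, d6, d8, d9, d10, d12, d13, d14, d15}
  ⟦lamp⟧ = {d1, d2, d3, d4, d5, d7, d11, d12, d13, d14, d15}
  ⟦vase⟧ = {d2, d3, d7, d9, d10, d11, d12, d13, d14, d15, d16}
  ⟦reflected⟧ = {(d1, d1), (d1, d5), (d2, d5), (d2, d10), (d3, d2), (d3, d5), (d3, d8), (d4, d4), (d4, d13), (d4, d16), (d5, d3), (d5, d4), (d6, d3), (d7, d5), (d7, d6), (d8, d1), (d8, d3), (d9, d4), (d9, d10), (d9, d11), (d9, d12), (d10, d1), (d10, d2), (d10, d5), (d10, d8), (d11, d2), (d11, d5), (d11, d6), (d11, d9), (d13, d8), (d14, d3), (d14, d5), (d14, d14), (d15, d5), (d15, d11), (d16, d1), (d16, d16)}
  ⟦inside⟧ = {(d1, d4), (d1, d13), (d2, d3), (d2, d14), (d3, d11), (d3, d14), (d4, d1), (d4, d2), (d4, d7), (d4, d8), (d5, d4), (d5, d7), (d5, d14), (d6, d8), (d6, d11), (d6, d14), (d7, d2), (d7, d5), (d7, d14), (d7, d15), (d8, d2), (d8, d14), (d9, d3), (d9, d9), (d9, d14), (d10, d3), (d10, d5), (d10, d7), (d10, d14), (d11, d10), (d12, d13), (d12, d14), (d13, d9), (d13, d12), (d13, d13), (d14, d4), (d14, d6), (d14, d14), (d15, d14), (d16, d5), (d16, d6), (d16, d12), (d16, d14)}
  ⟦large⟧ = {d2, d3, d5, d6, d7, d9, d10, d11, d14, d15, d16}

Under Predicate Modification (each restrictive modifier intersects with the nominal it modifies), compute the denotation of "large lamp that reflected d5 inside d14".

{d2, d3, d7, d14, d15}

⟦that reflected d5⟧ = {x : ⟨x, d5⟩ ∈ ⟦reflected⟧} = {d1, d2, d3, d7, d10, d11, d14, d15}
⟦inside d14⟧ = {x : ⟨x, d14⟩ ∈ ⟦inside⟧} = {d2, d3, d5, d6, d7, d8, d9, d10, d12, d14, d15, d16}
⟦lamp⟧ = {d1, d2, d3, d4, d5, d7, d11, d12, d13, d14, d15}
… ∩ ⟦that reflected d5⟧ = {d1, d2, d3, d4, d5, d7, d11, d12, d13, d14, d15} ∩ {d1, d2, d3, d7, d10, d11, d14, d15} = {d1, d2, d3, d7, d11, d14, d15}
… ∩ ⟦inside d14⟧ = {d1, d2, d3, d7, d11, d14, d15} ∩ {d2, d3, d5, d6, d7, d8, d9, d10, d12, d14, d15, d16} = {d2, d3, d7, d14, d15}
… ∩ ⟦large⟧ = {d2, d3, d7, d14, d15} ∩ {d2, d3, d5, d6, d7, d9, d10, d11, d14, d15, d16} = {d2, d3, d7, d14, d15}
So ⟦large lamp that reflected d5 inside d14⟧ = {d2, d3, d7, d14, d15}.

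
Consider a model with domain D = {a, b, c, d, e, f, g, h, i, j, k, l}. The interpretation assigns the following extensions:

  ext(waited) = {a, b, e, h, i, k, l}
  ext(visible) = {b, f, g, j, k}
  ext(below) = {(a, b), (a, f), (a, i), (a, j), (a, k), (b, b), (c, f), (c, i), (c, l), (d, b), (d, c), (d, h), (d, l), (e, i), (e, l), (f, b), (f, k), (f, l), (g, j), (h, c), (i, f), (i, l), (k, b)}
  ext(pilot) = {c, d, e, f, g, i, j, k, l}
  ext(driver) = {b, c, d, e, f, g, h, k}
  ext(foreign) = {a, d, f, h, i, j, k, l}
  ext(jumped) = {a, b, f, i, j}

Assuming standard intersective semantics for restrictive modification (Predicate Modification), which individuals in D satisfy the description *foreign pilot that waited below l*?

⟦that waited⟧ = ⟦waited⟧ = {a, b, e, h, i, k, l}
⟦below l⟧ = {x : ⟨x, l⟩ ∈ ⟦below⟧} = {c, d, e, f, i}
⟦pilot⟧ = {c, d, e, f, g, i, j, k, l}
… ∩ ⟦that waited⟧ = {c, d, e, f, g, i, j, k, l} ∩ {a, b, e, h, i, k, l} = {e, i, k, l}
… ∩ ⟦below l⟧ = {e, i, k, l} ∩ {c, d, e, f, i} = {e, i}
… ∩ ⟦foreign⟧ = {e, i} ∩ {a, d, f, h, i, j, k, l} = {i}
So ⟦foreign pilot that waited below l⟧ = {i}.

{i}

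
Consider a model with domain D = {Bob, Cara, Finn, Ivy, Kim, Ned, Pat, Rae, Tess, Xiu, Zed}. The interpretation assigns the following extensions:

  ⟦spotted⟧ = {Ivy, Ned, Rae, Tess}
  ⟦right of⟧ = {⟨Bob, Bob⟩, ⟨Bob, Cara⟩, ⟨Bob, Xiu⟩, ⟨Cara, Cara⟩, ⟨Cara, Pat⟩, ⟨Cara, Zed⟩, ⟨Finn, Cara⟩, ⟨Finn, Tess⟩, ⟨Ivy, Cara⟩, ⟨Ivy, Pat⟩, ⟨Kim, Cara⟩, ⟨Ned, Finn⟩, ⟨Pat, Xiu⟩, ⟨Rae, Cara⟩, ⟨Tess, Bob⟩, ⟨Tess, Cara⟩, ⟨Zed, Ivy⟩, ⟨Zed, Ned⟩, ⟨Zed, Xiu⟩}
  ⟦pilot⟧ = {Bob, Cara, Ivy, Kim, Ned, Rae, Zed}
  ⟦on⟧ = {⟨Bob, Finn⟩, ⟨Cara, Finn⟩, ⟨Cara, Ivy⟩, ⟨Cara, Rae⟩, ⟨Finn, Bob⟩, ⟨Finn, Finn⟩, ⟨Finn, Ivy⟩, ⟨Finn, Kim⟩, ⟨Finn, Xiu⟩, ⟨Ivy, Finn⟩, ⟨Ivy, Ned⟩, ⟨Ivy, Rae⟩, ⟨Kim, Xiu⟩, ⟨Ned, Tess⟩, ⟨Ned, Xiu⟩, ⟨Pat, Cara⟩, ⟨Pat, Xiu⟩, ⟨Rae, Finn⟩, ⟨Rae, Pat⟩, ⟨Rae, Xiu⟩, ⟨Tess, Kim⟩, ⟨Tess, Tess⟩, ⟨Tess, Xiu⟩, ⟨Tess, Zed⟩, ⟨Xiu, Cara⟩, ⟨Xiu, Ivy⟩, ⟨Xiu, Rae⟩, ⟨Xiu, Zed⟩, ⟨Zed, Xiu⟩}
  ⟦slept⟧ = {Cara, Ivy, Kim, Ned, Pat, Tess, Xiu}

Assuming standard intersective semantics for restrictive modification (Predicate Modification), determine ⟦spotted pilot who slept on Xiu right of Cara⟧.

⟦who slept⟧ = ⟦slept⟧ = {Cara, Ivy, Kim, Ned, Pat, Tess, Xiu}
⟦on Xiu⟧ = {x : ⟨x, Xiu⟩ ∈ ⟦on⟧} = {Finn, Kim, Ned, Pat, Rae, Tess, Zed}
⟦right of Cara⟧ = {x : ⟨x, Cara⟩ ∈ ⟦right of⟧} = {Bob, Cara, Finn, Ivy, Kim, Rae, Tess}
⟦pilot⟧ = {Bob, Cara, Ivy, Kim, Ned, Rae, Zed}
… ∩ ⟦who slept⟧ = {Bob, Cara, Ivy, Kim, Ned, Rae, Zed} ∩ {Cara, Ivy, Kim, Ned, Pat, Tess, Xiu} = {Cara, Ivy, Kim, Ned}
… ∩ ⟦on Xiu⟧ = {Cara, Ivy, Kim, Ned} ∩ {Finn, Kim, Ned, Pat, Rae, Tess, Zed} = {Kim, Ned}
… ∩ ⟦right of Cara⟧ = {Kim, Ned} ∩ {Bob, Cara, Finn, Ivy, Kim, Rae, Tess} = {Kim}
… ∩ ⟦spotted⟧ = {Kim} ∩ {Ivy, Ned, Rae, Tess} = ∅
So ⟦spotted pilot who slept on Xiu right of Cara⟧ = ∅.

∅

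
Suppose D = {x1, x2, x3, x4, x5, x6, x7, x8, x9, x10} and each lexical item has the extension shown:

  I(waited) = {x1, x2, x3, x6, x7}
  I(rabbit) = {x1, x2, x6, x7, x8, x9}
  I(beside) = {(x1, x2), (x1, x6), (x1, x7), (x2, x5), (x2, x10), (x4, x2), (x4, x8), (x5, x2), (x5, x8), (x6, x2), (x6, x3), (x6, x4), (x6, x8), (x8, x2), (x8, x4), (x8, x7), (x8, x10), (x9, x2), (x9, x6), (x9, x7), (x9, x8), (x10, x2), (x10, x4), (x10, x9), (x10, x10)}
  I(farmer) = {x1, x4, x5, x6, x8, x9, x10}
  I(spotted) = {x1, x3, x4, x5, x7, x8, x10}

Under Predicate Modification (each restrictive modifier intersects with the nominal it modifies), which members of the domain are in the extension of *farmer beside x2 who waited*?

⟦beside x2⟧ = {x : ⟨x, x2⟩ ∈ ⟦beside⟧} = {x1, x4, x5, x6, x8, x9, x10}
⟦who waited⟧ = ⟦waited⟧ = {x1, x2, x3, x6, x7}
⟦farmer⟧ = {x1, x4, x5, x6, x8, x9, x10}
… ∩ ⟦beside x2⟧ = {x1, x4, x5, x6, x8, x9, x10} ∩ {x1, x4, x5, x6, x8, x9, x10} = {x1, x4, x5, x6, x8, x9, x10}
… ∩ ⟦who waited⟧ = {x1, x4, x5, x6, x8, x9, x10} ∩ {x1, x2, x3, x6, x7} = {x1, x6}
So ⟦farmer beside x2 who waited⟧ = {x1, x6}.

{x1, x6}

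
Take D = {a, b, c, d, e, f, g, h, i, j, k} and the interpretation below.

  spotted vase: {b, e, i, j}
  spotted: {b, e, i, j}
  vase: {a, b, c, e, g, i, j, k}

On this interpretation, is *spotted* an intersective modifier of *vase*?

yes

⟦spotted⟧ ∩ ⟦vase⟧ = {b, e, i, j} ∩ {a, b, c, e, g, i, j, k} = {b, e, i, j}
Observed ⟦spotted vase⟧ = {b, e, i, j}.
These coincide, so the modifier is intersective here.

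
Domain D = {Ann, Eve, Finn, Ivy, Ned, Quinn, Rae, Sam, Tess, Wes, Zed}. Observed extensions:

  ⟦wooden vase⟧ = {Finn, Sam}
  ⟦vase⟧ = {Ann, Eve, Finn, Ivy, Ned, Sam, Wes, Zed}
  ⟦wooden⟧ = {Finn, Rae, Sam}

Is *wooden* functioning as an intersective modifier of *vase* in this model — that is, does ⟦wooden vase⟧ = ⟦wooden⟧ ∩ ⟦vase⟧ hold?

⟦wooden⟧ ∩ ⟦vase⟧ = {Finn, Rae, Sam} ∩ {Ann, Eve, Finn, Ivy, Ned, Sam, Wes, Zed} = {Finn, Sam}
Observed ⟦wooden vase⟧ = {Finn, Sam}.
These coincide, so the modifier is intersective here.

yes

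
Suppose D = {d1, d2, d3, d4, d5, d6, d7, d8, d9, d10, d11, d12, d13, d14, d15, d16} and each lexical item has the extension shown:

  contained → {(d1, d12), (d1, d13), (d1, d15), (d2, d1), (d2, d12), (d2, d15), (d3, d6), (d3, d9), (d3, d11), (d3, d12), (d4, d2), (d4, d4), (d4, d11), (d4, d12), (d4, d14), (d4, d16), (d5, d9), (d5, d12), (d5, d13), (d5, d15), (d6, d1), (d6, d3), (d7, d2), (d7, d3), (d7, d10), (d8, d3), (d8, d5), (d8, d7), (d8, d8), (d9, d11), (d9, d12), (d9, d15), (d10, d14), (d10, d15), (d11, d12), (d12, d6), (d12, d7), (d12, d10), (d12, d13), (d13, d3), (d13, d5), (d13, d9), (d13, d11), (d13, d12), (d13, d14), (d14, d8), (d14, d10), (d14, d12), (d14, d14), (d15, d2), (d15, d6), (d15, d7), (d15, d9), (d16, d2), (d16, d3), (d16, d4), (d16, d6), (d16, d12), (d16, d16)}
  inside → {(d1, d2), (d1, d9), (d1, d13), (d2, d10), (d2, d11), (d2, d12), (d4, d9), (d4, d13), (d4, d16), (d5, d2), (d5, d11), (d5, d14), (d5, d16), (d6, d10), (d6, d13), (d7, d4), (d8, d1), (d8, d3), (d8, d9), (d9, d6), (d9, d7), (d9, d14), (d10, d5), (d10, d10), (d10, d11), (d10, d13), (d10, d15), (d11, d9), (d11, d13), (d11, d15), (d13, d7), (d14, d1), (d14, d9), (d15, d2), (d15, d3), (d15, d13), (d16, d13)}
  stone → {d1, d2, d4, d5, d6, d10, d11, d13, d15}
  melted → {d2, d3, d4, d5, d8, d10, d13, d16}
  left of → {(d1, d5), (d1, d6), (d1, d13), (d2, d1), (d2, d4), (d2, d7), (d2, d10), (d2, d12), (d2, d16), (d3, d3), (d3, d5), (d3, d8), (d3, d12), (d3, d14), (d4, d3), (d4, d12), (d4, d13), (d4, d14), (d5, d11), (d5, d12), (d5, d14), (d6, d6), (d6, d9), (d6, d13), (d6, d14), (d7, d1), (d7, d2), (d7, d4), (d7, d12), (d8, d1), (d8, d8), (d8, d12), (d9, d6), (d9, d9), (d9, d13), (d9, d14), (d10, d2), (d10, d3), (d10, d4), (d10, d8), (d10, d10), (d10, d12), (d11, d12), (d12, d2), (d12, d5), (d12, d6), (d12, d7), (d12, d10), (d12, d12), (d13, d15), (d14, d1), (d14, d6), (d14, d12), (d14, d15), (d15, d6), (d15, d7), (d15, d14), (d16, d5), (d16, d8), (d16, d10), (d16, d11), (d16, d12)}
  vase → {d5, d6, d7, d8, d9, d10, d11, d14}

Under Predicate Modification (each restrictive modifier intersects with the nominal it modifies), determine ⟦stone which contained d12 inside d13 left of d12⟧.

{d4, d11}

⟦which contained d12⟧ = {x : ⟨x, d12⟩ ∈ ⟦contained⟧} = {d1, d2, d3, d4, d5, d9, d11, d13, d14, d16}
⟦inside d13⟧ = {x : ⟨x, d13⟩ ∈ ⟦inside⟧} = {d1, d4, d6, d10, d11, d15, d16}
⟦left of d12⟧ = {x : ⟨x, d12⟩ ∈ ⟦left of⟧} = {d2, d3, d4, d5, d7, d8, d10, d11, d12, d14, d16}
⟦stone⟧ = {d1, d2, d4, d5, d6, d10, d11, d13, d15}
… ∩ ⟦which contained d12⟧ = {d1, d2, d4, d5, d6, d10, d11, d13, d15} ∩ {d1, d2, d3, d4, d5, d9, d11, d13, d14, d16} = {d1, d2, d4, d5, d11, d13}
… ∩ ⟦inside d13⟧ = {d1, d2, d4, d5, d11, d13} ∩ {d1, d4, d6, d10, d11, d15, d16} = {d1, d4, d11}
… ∩ ⟦left of d12⟧ = {d1, d4, d11} ∩ {d2, d3, d4, d5, d7, d8, d10, d11, d12, d14, d16} = {d4, d11}
So ⟦stone which contained d12 inside d13 left of d12⟧ = {d4, d11}.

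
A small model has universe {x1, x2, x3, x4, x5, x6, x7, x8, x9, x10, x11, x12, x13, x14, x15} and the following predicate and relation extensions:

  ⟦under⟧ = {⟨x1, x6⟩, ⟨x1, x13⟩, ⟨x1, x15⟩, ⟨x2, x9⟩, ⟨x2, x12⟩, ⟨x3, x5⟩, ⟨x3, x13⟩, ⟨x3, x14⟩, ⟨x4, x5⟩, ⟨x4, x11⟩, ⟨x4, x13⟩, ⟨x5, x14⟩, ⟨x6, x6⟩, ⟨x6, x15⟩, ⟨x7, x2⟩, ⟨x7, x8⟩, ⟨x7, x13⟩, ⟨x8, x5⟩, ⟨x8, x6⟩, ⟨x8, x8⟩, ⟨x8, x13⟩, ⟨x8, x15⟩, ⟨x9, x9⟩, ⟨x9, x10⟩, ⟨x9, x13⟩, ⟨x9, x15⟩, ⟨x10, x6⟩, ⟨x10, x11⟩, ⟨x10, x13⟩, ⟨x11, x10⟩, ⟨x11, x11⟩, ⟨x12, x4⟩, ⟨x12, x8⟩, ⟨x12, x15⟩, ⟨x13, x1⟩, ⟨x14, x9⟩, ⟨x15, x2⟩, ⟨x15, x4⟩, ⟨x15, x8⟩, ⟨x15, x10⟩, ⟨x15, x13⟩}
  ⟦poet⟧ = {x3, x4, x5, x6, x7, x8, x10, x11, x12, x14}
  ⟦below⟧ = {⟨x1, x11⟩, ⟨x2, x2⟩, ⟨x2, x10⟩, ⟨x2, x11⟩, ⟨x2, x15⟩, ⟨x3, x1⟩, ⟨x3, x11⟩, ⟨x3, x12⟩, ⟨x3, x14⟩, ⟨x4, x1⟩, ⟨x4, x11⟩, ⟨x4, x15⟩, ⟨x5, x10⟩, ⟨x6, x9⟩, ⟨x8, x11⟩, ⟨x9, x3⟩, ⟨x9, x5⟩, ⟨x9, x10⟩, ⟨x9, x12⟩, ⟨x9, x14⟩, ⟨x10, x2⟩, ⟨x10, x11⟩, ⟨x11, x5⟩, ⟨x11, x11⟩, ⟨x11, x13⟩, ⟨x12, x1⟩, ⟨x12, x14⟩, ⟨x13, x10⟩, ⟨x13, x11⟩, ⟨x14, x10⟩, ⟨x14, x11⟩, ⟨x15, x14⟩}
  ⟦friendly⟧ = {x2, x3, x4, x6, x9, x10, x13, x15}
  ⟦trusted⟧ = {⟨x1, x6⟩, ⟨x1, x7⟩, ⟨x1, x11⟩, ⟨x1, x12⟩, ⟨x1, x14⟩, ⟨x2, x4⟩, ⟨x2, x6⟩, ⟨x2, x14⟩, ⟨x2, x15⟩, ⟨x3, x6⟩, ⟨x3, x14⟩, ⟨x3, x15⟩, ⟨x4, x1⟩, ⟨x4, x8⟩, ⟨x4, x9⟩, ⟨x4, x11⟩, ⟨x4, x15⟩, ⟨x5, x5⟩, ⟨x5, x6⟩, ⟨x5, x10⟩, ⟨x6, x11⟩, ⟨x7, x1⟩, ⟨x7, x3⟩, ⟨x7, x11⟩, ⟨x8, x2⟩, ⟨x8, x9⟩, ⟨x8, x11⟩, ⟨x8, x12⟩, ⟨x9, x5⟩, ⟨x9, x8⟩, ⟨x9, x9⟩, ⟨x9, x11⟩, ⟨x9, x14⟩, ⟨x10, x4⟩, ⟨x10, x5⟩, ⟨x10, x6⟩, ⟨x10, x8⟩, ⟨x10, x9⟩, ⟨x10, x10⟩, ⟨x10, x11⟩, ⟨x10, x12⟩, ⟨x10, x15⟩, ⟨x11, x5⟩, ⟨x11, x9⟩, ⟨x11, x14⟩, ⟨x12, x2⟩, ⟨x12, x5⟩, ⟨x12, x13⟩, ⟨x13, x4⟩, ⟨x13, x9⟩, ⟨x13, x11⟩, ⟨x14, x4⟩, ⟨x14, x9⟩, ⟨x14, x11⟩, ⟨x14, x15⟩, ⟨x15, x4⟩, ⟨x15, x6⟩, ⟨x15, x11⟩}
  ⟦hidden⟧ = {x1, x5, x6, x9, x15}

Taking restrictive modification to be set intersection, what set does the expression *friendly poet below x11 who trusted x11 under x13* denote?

{x4, x10}

⟦below x11⟧ = {x : ⟨x, x11⟩ ∈ ⟦below⟧} = {x1, x2, x3, x4, x8, x10, x11, x13, x14}
⟦who trusted x11⟧ = {x : ⟨x, x11⟩ ∈ ⟦trusted⟧} = {x1, x4, x6, x7, x8, x9, x10, x13, x14, x15}
⟦under x13⟧ = {x : ⟨x, x13⟩ ∈ ⟦under⟧} = {x1, x3, x4, x7, x8, x9, x10, x15}
⟦poet⟧ = {x3, x4, x5, x6, x7, x8, x10, x11, x12, x14}
… ∩ ⟦below x11⟧ = {x3, x4, x5, x6, x7, x8, x10, x11, x12, x14} ∩ {x1, x2, x3, x4, x8, x10, x11, x13, x14} = {x3, x4, x8, x10, x11, x14}
… ∩ ⟦who trusted x11⟧ = {x3, x4, x8, x10, x11, x14} ∩ {x1, x4, x6, x7, x8, x9, x10, x13, x14, x15} = {x4, x8, x10, x14}
… ∩ ⟦under x13⟧ = {x4, x8, x10, x14} ∩ {x1, x3, x4, x7, x8, x9, x10, x15} = {x4, x8, x10}
… ∩ ⟦friendly⟧ = {x4, x8, x10} ∩ {x2, x3, x4, x6, x9, x10, x13, x15} = {x4, x10}
So ⟦friendly poet below x11 who trusted x11 under x13⟧ = {x4, x10}.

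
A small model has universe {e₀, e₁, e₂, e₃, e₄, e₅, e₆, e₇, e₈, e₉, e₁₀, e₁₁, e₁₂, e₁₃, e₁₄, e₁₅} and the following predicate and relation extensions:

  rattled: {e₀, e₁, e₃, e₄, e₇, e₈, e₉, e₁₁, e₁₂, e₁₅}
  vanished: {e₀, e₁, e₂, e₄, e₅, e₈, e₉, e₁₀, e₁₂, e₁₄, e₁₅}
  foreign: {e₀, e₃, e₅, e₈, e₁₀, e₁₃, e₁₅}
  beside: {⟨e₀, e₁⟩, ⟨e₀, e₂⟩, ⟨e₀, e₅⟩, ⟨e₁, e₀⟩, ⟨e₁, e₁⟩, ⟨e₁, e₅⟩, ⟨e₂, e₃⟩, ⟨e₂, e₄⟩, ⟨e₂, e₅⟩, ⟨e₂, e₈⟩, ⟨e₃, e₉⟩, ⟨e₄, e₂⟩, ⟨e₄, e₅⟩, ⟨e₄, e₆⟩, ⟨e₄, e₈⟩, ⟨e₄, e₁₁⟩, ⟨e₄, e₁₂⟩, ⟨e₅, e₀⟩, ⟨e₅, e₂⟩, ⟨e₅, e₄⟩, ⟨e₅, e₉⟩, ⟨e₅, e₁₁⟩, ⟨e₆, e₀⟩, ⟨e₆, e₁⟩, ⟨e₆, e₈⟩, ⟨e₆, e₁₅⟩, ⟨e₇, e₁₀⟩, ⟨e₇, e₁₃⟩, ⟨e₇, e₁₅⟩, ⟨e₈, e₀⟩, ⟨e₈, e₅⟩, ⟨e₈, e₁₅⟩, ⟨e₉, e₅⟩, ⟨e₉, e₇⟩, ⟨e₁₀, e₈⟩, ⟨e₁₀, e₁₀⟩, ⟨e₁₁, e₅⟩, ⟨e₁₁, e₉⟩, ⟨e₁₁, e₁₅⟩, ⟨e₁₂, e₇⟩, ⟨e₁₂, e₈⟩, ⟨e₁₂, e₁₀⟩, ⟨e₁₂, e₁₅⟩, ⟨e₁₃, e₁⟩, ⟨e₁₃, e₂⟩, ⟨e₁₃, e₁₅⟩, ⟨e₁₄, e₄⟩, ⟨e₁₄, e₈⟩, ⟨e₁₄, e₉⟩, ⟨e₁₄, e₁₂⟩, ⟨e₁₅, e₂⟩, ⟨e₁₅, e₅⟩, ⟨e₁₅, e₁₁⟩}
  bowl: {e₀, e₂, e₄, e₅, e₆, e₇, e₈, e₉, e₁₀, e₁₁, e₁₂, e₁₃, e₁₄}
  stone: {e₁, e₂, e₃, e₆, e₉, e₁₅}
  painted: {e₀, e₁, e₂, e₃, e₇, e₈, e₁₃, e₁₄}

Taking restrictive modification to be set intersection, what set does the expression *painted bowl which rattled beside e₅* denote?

{e₀, e₈}

⟦which rattled⟧ = ⟦rattled⟧ = {e₀, e₁, e₃, e₄, e₇, e₈, e₉, e₁₁, e₁₂, e₁₅}
⟦beside e₅⟧ = {x : ⟨x, e₅⟩ ∈ ⟦beside⟧} = {e₀, e₁, e₂, e₄, e₈, e₉, e₁₁, e₁₅}
⟦bowl⟧ = {e₀, e₂, e₄, e₅, e₆, e₇, e₈, e₉, e₁₀, e₁₁, e₁₂, e₁₃, e₁₄}
… ∩ ⟦which rattled⟧ = {e₀, e₂, e₄, e₅, e₆, e₇, e₈, e₉, e₁₀, e₁₁, e₁₂, e₁₃, e₁₄} ∩ {e₀, e₁, e₃, e₄, e₇, e₈, e₉, e₁₁, e₁₂, e₁₅} = {e₀, e₄, e₇, e₈, e₉, e₁₁, e₁₂}
… ∩ ⟦beside e₅⟧ = {e₀, e₄, e₇, e₈, e₉, e₁₁, e₁₂} ∩ {e₀, e₁, e₂, e₄, e₈, e₉, e₁₁, e₁₅} = {e₀, e₄, e₈, e₉, e₁₁}
… ∩ ⟦painted⟧ = {e₀, e₄, e₈, e₉, e₁₁} ∩ {e₀, e₁, e₂, e₃, e₇, e₈, e₁₃, e₁₄} = {e₀, e₈}
So ⟦painted bowl which rattled beside e₅⟧ = {e₀, e₈}.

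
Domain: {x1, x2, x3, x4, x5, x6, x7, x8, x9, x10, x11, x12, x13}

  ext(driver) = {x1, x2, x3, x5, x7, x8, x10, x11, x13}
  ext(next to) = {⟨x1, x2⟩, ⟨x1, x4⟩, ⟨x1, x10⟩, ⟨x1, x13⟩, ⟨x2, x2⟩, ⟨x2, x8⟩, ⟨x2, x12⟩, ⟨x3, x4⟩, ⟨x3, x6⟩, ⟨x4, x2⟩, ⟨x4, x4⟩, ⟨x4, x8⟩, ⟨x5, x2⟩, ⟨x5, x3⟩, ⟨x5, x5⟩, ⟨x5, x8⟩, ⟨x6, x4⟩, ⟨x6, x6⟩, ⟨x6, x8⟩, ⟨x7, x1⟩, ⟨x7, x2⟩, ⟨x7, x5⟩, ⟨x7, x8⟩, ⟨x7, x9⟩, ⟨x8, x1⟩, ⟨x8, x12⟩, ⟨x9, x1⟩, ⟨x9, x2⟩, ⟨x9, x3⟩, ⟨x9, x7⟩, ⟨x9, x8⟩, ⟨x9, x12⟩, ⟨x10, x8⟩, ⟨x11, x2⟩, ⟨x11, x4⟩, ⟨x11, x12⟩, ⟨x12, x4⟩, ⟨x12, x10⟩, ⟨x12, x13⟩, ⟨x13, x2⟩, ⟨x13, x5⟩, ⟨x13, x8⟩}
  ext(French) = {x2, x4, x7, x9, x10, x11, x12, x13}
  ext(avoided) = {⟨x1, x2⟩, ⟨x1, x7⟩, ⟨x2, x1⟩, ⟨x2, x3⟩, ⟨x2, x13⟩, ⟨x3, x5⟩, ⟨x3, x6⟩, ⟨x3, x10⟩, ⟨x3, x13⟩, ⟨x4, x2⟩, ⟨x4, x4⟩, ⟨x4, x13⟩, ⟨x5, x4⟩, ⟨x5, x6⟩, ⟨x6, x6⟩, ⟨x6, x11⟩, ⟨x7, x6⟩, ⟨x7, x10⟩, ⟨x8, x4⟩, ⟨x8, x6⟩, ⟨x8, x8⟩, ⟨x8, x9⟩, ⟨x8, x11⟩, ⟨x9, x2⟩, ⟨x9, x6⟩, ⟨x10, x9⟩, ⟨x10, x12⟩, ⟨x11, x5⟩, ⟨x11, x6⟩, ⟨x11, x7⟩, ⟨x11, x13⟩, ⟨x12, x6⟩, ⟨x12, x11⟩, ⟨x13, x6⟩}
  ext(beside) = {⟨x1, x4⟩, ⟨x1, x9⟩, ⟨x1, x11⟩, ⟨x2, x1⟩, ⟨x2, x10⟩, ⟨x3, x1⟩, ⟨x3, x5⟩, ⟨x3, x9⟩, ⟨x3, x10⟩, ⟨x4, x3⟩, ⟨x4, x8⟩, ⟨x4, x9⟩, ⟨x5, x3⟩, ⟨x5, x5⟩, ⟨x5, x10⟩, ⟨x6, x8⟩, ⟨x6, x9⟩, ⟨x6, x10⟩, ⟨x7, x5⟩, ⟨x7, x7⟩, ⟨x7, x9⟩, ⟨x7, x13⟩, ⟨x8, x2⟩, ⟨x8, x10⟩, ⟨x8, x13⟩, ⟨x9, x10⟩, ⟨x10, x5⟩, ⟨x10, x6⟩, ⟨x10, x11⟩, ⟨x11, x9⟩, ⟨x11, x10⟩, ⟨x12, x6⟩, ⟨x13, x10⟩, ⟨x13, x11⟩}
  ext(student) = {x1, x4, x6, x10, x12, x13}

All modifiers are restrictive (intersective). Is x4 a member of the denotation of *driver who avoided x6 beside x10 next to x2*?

no

⟦who avoided x6⟧ = {x : ⟨x, x6⟩ ∈ ⟦avoided⟧} = {x3, x5, x6, x7, x8, x9, x11, x12, x13}
⟦beside x10⟧ = {x : ⟨x, x10⟩ ∈ ⟦beside⟧} = {x2, x3, x5, x6, x8, x9, x11, x13}
⟦next to x2⟧ = {x : ⟨x, x2⟩ ∈ ⟦next to⟧} = {x1, x2, x4, x5, x7, x9, x11, x13}
⟦driver⟧ = {x1, x2, x3, x5, x7, x8, x10, x11, x13}
… ∩ ⟦who avoided x6⟧ = {x1, x2, x3, x5, x7, x8, x10, x11, x13} ∩ {x3, x5, x6, x7, x8, x9, x11, x12, x13} = {x3, x5, x7, x8, x11, x13}
… ∩ ⟦beside x10⟧ = {x3, x5, x7, x8, x11, x13} ∩ {x2, x3, x5, x6, x8, x9, x11, x13} = {x3, x5, x8, x11, x13}
… ∩ ⟦next to x2⟧ = {x3, x5, x8, x11, x13} ∩ {x1, x2, x4, x5, x7, x9, x11, x13} = {x5, x11, x13}
⟦driver who avoided x6 beside x10 next to x2⟧ = {x5, x11, x13}; x4 ∉ this set.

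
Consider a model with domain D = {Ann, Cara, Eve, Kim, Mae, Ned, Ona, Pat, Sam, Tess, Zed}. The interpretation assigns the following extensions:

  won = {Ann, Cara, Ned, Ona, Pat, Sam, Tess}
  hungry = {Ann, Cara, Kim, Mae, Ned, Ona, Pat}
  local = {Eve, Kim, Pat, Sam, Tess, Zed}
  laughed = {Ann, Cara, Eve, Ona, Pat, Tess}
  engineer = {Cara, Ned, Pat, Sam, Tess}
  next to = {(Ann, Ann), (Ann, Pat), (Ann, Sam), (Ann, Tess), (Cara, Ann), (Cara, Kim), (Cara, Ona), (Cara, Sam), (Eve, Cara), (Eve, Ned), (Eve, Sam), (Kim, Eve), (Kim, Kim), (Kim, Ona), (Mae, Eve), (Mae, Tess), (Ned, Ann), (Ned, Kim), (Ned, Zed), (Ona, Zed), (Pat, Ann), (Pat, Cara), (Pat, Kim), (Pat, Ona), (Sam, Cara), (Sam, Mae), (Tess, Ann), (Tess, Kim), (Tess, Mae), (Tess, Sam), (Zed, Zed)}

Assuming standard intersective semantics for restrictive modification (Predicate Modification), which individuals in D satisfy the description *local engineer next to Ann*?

{Pat, Tess}

⟦next to Ann⟧ = {x : ⟨x, Ann⟩ ∈ ⟦next to⟧} = {Ann, Cara, Ned, Pat, Tess}
⟦engineer⟧ = {Cara, Ned, Pat, Sam, Tess}
… ∩ ⟦next to Ann⟧ = {Cara, Ned, Pat, Sam, Tess} ∩ {Ann, Cara, Ned, Pat, Tess} = {Cara, Ned, Pat, Tess}
… ∩ ⟦local⟧ = {Cara, Ned, Pat, Tess} ∩ {Eve, Kim, Pat, Sam, Tess, Zed} = {Pat, Tess}
So ⟦local engineer next to Ann⟧ = {Pat, Tess}.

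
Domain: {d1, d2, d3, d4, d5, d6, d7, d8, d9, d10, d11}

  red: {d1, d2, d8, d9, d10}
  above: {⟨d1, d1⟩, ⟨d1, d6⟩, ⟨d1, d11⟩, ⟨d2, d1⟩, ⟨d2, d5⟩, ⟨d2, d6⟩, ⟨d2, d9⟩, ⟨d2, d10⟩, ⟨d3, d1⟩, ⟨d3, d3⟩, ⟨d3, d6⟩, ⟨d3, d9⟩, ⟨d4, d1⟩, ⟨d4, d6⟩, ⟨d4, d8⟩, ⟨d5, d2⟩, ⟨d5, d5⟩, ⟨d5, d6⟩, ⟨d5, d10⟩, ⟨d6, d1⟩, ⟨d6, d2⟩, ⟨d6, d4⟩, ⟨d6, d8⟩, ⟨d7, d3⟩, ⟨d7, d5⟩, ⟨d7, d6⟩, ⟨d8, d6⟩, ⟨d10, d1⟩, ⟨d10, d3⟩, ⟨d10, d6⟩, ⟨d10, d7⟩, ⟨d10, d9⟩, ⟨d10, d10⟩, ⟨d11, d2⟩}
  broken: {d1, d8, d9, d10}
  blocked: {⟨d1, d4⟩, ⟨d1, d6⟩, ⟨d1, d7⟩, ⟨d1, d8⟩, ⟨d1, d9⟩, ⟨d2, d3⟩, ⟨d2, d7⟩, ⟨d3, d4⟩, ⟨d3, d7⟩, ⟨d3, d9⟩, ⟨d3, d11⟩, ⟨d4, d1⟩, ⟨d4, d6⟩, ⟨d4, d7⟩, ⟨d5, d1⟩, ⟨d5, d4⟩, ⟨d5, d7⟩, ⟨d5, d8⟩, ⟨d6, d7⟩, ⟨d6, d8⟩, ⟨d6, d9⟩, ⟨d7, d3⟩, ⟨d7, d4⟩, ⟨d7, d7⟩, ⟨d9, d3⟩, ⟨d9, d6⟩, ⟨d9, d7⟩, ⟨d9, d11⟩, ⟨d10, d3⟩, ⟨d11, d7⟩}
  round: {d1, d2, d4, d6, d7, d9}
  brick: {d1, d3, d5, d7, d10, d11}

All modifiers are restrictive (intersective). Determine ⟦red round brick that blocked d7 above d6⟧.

{d1}

⟦that blocked d7⟧ = {x : ⟨x, d7⟩ ∈ ⟦blocked⟧} = {d1, d2, d3, d4, d5, d6, d7, d9, d11}
⟦above d6⟧ = {x : ⟨x, d6⟩ ∈ ⟦above⟧} = {d1, d2, d3, d4, d5, d7, d8, d10}
⟦brick⟧ = {d1, d3, d5, d7, d10, d11}
… ∩ ⟦that blocked d7⟧ = {d1, d3, d5, d7, d10, d11} ∩ {d1, d2, d3, d4, d5, d6, d7, d9, d11} = {d1, d3, d5, d7, d11}
… ∩ ⟦above d6⟧ = {d1, d3, d5, d7, d11} ∩ {d1, d2, d3, d4, d5, d7, d8, d10} = {d1, d3, d5, d7}
… ∩ ⟦red⟧ = {d1, d3, d5, d7} ∩ {d1, d2, d8, d9, d10} = {d1}
… ∩ ⟦round⟧ = {d1} ∩ {d1, d2, d4, d6, d7, d9} = {d1}
So ⟦red round brick that blocked d7 above d6⟧ = {d1}.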